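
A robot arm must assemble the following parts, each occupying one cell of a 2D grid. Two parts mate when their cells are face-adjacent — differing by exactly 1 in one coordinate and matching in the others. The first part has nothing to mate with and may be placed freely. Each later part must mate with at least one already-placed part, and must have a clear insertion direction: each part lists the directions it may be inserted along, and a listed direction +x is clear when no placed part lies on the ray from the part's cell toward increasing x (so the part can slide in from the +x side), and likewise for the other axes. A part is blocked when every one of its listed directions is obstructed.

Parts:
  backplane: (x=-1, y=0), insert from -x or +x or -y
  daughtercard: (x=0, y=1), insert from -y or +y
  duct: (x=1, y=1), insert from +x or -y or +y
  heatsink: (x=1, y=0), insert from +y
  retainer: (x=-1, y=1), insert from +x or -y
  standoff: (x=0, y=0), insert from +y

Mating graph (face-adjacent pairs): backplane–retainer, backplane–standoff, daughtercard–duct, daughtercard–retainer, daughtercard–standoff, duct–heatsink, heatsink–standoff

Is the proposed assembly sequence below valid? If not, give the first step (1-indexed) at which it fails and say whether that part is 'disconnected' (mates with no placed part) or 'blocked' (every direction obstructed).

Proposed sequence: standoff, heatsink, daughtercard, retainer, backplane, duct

1. standoff@(0, 0) [+y clear] — {standoff}
2. heatsink@(1, 0) [+y clear] — {heatsink, standoff}
3. daughtercard@(0, 1) [+y clear] — {daughtercard, heatsink, standoff}
4. retainer@(-1, 1) [-y clear] — {daughtercard, heatsink, retainer, standoff}
5. backplane@(-1, 0) [-x clear] — {backplane, daughtercard, heatsink, retainer, standoff}
6. duct@(1, 1) [+x clear] — {backplane, daughtercard, duct, heatsink, retainer, standoff}

Valid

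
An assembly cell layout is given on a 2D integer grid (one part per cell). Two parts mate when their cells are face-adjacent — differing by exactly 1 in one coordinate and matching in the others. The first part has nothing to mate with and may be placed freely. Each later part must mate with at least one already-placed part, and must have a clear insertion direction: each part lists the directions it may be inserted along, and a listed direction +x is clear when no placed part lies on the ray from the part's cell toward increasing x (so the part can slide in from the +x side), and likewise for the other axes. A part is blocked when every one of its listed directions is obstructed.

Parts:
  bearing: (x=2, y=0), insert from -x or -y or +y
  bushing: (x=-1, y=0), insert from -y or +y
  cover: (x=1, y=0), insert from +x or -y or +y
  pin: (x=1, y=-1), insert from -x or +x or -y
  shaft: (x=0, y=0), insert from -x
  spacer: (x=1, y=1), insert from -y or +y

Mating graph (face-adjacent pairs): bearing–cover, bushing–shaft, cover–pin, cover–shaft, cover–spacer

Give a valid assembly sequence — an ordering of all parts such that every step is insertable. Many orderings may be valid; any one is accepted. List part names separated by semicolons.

shaft; bushing; cover; spacer; pin; bearing

1. shaft@(0, 0) [-x clear] — {shaft}
2. bushing@(-1, 0) [-y clear] — {bushing, shaft}
3. cover@(1, 0) [+x clear] — {bushing, cover, shaft}
4. spacer@(1, 1) [+y clear] — {bushing, cover, shaft, spacer}
5. pin@(1, -1) [-x clear] — {bushing, cover, pin, shaft, spacer}
6. bearing@(2, 0) [-y clear] — {bearing, bushing, cover, pin, shaft, spacer}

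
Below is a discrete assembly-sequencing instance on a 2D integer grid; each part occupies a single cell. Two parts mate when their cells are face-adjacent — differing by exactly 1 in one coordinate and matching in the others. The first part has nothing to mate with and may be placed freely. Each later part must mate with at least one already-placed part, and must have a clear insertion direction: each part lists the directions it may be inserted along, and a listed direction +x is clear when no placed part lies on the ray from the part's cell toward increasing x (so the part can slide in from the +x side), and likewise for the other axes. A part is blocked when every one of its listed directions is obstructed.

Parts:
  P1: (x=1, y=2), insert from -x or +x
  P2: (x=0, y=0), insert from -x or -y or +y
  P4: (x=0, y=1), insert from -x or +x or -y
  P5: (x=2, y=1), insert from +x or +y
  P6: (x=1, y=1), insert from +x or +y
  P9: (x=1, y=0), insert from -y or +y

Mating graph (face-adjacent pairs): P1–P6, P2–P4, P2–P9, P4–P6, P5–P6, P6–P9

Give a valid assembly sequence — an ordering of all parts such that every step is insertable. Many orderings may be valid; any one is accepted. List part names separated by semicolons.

P1; P6; P5; P9; P2; P4

1. P1@(1, 2) [-x clear] — {P1}
2. P6@(1, 1) [+x clear] — {P1, P6}
3. P5@(2, 1) [+x clear] — {P1, P5, P6}
4. P9@(1, 0) [-y clear] — {P1, P5, P6, P9}
5. P2@(0, 0) [-x clear] — {P1, P2, P5, P6, P9}
6. P4@(0, 1) [-x clear] — {P1, P2, P4, P5, P6, P9}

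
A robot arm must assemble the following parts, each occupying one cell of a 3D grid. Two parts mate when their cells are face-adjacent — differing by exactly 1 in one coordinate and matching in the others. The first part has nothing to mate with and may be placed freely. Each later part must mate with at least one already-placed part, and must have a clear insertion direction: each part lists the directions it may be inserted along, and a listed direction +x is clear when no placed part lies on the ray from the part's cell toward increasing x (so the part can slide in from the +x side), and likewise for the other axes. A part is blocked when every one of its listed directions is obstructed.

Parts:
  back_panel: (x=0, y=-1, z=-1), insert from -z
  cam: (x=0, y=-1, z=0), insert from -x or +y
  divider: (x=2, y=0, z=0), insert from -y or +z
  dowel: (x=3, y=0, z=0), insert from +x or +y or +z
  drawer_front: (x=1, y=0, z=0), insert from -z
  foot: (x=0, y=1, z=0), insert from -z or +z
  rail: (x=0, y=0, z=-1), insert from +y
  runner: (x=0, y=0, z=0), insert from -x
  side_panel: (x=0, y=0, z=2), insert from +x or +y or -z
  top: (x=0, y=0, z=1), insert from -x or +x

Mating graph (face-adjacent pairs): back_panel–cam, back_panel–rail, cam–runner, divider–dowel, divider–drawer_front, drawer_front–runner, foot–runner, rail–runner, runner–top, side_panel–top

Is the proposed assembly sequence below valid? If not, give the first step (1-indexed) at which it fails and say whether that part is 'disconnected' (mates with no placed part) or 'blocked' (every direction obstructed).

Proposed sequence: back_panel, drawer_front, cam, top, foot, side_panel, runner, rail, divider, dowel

1. back_panel@(0, -1, -1) [-z clear] — {back_panel}
2. drawer_front@(1, 0, 0) — no placed neighbour ⇒ disconnected

Invalid at step 2 (disconnected)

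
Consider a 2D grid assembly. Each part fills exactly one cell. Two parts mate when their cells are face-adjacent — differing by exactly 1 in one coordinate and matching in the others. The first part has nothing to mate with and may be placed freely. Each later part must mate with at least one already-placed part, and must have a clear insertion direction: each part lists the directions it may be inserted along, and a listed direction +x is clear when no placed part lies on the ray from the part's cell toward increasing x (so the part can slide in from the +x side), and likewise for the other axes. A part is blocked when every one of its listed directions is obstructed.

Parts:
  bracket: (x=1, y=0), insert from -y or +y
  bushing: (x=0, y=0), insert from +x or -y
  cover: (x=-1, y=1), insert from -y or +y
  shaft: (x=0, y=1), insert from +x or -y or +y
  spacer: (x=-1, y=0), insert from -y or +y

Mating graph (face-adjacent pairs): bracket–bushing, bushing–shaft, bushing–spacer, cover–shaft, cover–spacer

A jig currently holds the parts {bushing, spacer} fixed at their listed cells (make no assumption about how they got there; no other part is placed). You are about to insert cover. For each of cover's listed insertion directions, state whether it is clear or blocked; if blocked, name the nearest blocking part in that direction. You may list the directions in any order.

+y: clear; -y: blocked by spacer

-y: nearest on ray is spacer@(-1, 0) ⇒ blocked
+y: ray from cover(-1, 1) has no placed part ⇒ clear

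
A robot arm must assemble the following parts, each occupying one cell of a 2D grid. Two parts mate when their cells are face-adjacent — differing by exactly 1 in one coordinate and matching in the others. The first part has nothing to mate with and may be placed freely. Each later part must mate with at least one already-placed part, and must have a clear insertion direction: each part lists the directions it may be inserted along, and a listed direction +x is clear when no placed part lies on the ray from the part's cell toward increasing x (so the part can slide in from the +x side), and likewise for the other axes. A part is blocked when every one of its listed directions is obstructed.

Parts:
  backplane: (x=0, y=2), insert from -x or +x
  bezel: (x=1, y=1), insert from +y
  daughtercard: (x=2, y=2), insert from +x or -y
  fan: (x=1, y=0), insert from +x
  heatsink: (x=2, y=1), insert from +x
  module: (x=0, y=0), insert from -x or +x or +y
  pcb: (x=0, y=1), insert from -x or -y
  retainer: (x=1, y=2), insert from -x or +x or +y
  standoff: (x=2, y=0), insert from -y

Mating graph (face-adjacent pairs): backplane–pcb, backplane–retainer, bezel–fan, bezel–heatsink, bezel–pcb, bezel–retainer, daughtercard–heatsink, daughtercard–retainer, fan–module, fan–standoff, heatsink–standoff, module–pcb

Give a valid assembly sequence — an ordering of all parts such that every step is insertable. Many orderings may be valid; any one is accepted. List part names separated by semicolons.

1. pcb@(0, 1) [-x clear] — {pcb}
2. module@(0, 0) [-x clear] — {module, pcb}
3. fan@(1, 0) [+x clear] — {fan, module, pcb}
4. bezel@(1, 1) [+y clear] — {bezel, fan, module, pcb}
5. retainer@(1, 2) [-x clear] — {bezel, fan, module, pcb, retainer}
6. heatsink@(2, 1) [+x clear] — {bezel, fan, heatsink, module, pcb, retainer}
7. daughtercard@(2, 2) [+x clear] — {bezel, daughtercard, fan, heatsink, module, pcb, retainer}
8. standoff@(2, 0) [-y clear] — {bezel, daughtercard, fan, heatsink, module, pcb, retainer, standoff}
9. backplane@(0, 2) [-x clear] — {backplane, bezel, daughtercard, fan, heatsink, module, pcb, retainer, standoff}

pcb; module; fan; bezel; retainer; heatsink; daughtercard; standoff; backplane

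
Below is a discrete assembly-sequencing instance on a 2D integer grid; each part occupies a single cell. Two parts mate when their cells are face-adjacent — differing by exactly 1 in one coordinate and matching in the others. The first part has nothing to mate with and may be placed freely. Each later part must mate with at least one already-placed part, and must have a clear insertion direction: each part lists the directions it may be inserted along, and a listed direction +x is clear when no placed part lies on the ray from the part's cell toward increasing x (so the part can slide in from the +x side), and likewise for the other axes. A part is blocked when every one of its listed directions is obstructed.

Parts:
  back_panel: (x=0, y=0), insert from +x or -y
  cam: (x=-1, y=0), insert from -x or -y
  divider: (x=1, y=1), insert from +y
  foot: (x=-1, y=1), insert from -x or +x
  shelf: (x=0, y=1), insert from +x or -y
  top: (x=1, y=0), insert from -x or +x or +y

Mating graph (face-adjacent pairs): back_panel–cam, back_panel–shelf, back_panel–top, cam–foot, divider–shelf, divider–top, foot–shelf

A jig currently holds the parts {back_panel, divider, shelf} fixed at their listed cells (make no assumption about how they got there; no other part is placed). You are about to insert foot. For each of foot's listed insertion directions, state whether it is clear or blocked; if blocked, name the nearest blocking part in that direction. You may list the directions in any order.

-x: ray from foot(-1, 1) has no placed part ⇒ clear
+x: nearest on ray is shelf@(0, 1) ⇒ blocked

+x: blocked by shelf; -x: clear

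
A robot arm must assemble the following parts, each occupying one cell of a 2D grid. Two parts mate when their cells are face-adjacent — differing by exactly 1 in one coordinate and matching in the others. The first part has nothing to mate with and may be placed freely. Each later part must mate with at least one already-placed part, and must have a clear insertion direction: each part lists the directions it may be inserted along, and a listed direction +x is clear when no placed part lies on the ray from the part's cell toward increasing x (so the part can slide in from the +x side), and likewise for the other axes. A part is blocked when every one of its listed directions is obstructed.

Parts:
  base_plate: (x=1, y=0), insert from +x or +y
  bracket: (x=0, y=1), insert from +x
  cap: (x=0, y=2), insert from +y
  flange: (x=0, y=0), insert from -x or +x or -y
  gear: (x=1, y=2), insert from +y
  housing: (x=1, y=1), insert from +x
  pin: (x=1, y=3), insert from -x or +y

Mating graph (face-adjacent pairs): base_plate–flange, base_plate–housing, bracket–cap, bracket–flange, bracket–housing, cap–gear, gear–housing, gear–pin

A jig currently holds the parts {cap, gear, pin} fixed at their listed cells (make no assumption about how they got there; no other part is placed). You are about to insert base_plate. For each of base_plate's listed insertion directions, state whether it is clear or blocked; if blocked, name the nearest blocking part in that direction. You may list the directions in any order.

+x: ray from base_plate(1, 0) has no placed part ⇒ clear
+y: nearest on ray is gear@(1, 2) ⇒ blocked

+x: clear; +y: blocked by gear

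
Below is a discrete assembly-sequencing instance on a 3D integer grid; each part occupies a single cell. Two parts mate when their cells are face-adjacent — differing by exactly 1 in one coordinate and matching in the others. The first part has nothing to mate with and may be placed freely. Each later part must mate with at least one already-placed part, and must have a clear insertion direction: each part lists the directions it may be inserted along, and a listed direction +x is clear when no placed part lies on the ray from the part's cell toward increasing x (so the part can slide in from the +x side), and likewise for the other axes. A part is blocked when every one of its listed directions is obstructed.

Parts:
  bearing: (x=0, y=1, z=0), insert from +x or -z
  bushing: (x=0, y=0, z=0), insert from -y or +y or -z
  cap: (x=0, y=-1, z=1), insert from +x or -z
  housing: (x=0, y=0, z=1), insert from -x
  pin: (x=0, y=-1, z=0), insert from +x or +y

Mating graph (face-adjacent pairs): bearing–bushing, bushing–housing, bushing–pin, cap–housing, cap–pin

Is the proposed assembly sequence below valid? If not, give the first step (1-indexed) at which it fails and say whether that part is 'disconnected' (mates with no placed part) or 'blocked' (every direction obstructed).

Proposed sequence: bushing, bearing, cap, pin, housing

1. bushing@(0, 0, 0) [-y clear] — {bushing}
2. bearing@(0, 1, 0) [+x clear] — {bearing, bushing}
3. cap@(0, -1, 1) — no placed neighbour ⇒ disconnected

Invalid at step 3 (disconnected)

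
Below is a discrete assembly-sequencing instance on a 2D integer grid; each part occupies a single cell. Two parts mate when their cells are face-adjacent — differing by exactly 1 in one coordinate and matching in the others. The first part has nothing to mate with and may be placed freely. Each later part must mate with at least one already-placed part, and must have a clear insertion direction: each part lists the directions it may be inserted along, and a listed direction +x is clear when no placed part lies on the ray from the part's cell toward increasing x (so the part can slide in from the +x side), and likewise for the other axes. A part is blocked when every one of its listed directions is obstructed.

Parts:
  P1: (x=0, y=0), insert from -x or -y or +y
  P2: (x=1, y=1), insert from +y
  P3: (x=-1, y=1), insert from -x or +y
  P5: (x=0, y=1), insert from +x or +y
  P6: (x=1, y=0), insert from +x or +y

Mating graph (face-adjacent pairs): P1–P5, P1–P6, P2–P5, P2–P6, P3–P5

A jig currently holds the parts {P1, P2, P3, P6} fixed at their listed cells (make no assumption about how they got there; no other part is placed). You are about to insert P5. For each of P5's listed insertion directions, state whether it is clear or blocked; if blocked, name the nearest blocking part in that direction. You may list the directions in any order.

+x: blocked by P2; +y: clear

+x: nearest on ray is P2@(1, 1) ⇒ blocked
+y: ray from P5(0, 1) has no placed part ⇒ clear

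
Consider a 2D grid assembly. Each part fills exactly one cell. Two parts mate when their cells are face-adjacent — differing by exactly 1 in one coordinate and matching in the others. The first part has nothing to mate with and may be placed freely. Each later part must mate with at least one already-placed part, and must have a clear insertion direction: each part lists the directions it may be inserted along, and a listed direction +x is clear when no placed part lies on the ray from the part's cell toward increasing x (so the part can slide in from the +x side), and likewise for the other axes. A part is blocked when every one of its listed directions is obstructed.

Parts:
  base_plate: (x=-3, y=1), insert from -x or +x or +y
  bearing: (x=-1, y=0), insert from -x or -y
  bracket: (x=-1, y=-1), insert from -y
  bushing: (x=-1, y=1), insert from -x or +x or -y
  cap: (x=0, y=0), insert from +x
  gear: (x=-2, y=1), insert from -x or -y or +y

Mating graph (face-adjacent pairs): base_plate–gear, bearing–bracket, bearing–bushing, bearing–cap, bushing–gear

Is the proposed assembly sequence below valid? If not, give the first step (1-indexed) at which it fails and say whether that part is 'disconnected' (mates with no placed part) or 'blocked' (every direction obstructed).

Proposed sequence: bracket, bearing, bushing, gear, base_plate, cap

1. bracket@(-1, -1) [-y clear] — {bracket}
2. bearing@(-1, 0) [-x clear] — {bearing, bracket}
3. bushing@(-1, 1) [-x clear] — {bearing, bracket, bushing}
4. gear@(-2, 1) [-x clear] — {bearing, bracket, bushing, gear}
5. base_plate@(-3, 1) [-x clear] — {base_plate, bearing, bracket, bushing, gear}
6. cap@(0, 0) [+x clear] — {base_plate, bearing, bracket, bushing, cap, gear}

Valid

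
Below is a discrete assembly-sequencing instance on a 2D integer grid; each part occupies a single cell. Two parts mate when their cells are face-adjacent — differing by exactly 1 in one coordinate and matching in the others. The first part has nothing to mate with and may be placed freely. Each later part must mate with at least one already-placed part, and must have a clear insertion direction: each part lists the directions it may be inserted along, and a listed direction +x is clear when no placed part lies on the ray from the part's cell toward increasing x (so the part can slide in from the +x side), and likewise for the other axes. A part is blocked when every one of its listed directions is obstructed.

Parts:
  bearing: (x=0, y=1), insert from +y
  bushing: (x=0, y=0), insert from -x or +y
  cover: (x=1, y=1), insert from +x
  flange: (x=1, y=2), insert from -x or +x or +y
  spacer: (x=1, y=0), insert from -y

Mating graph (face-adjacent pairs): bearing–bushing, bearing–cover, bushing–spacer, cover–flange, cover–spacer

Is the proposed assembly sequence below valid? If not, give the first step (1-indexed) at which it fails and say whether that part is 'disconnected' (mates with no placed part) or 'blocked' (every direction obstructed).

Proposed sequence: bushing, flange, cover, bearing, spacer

Invalid at step 2 (disconnected)

1. bushing@(0, 0) [-x clear] — {bushing}
2. flange@(1, 2) — no placed neighbour ⇒ disconnected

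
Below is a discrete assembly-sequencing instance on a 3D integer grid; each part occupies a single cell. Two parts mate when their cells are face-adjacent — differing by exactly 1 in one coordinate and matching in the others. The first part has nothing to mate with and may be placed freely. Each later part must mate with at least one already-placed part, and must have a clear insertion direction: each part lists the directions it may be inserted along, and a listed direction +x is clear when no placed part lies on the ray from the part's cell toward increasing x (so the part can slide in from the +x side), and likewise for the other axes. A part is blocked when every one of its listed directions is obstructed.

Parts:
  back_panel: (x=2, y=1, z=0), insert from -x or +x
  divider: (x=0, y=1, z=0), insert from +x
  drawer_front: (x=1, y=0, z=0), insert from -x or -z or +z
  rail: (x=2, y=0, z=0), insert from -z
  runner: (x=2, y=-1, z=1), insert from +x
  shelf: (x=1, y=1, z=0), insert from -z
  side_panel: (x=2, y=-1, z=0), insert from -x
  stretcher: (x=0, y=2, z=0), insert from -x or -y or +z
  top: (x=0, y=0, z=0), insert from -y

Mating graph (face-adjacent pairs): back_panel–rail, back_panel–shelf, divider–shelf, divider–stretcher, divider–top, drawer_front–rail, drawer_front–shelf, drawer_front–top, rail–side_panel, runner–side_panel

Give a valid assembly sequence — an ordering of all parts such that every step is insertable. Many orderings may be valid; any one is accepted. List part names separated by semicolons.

runner; side_panel; rail; drawer_front; top; divider; shelf; stretcher; back_panel

1. runner@(2, -1, 1) [+x clear] — {runner}
2. side_panel@(2, -1, 0) [-x clear] — {runner, side_panel}
3. rail@(2, 0, 0) [-z clear] — {rail, runner, side_panel}
4. drawer_front@(1, 0, 0) [-x clear] — {drawer_front, rail, runner, side_panel}
5. top@(0, 0, 0) [-y clear] — {drawer_front, rail, runner, side_panel, top}
6. divider@(0, 1, 0) [+x clear] — {divider, drawer_front, rail, runner, side_panel, top}
7. shelf@(1, 1, 0) [-z clear] — {divider, drawer_front, rail, runner, shelf, side_panel, top}
8. stretcher@(0, 2, 0) [-x clear] — {divider, drawer_front, rail, runner, shelf, side_panel, stretcher, top}
9. back_panel@(2, 1, 0) [+x clear] — {back_panel, divider, drawer_front, rail, runner, shelf, side_panel, stretcher, top}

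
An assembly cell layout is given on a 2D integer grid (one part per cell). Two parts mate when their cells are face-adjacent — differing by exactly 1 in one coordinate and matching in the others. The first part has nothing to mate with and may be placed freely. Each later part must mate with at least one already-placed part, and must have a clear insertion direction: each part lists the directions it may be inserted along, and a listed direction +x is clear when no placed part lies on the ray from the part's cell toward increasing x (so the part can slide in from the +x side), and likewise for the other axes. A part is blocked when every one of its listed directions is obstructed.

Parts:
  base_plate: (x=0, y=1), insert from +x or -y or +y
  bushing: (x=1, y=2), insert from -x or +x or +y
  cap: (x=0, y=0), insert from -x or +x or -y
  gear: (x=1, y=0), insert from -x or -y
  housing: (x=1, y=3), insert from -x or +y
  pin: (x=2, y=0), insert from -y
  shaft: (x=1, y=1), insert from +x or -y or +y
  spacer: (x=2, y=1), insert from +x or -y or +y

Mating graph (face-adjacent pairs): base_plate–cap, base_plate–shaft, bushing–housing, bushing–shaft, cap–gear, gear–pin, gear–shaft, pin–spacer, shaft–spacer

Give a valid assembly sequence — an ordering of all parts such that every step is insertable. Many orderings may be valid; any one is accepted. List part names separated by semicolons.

1. shaft@(1, 1) [+x clear] — {shaft}
2. gear@(1, 0) [-x clear] — {gear, shaft}
3. cap@(0, 0) [-x clear] — {cap, gear, shaft}
4. bushing@(1, 2) [-x clear] — {bushing, cap, gear, shaft}
5. base_plate@(0, 1) [+y clear] — {base_plate, bushing, cap, gear, shaft}
6. spacer@(2, 1) [+x clear] — {base_plate, bushing, cap, gear, shaft, spacer}
7. pin@(2, 0) [-y clear] — {base_plate, bushing, cap, gear, pin, shaft, spacer}
8. housing@(1, 3) [-x clear] — {base_plate, bushing, cap, gear, housing, pin, shaft, spacer}

shaft; gear; cap; bushing; base_plate; spacer; pin; housing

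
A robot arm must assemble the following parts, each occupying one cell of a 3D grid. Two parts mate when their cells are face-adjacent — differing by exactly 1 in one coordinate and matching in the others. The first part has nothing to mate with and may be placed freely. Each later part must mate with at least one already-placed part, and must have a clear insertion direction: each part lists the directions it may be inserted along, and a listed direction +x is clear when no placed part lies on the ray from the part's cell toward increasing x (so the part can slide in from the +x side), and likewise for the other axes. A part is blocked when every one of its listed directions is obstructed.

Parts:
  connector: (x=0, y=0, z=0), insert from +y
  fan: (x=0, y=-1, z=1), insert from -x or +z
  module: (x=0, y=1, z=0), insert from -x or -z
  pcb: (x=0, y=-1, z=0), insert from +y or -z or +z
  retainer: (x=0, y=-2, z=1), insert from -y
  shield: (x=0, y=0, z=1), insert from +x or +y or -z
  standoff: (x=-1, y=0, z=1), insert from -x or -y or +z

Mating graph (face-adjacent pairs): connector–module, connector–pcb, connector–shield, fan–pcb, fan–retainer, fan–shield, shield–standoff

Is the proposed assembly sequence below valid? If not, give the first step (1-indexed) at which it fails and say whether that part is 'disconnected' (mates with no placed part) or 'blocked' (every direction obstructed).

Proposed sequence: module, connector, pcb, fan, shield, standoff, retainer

Invalid at step 2 (blocked)

1. module@(0, 1, 0) [-x clear] — {module}
2. connector@(0, 0, 0) — +y all obstructed ⇒ blocked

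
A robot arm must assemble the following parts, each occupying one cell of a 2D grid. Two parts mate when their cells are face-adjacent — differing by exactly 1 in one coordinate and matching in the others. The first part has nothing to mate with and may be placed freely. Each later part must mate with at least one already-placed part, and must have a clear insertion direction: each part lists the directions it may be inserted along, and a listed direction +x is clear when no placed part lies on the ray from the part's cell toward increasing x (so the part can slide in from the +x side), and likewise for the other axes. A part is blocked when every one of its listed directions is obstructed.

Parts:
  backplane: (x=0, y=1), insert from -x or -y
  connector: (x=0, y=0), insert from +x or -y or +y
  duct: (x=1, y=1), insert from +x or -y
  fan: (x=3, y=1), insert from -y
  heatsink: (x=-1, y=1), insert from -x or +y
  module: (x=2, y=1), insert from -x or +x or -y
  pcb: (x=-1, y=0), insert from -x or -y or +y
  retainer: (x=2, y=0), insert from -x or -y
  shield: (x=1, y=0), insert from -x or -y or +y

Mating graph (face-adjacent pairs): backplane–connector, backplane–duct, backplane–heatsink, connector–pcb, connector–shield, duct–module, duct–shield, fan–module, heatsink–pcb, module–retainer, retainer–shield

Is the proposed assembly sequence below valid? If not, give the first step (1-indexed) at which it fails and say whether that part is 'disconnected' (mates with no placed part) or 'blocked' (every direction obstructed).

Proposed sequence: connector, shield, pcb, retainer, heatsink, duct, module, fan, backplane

1. connector@(0, 0) [+x clear] — {connector}
2. shield@(1, 0) [-y clear] — {connector, shield}
3. pcb@(-1, 0) [-x clear] — {connector, pcb, shield}
4. retainer@(2, 0) [-y clear] — {connector, pcb, retainer, shield}
5. heatsink@(-1, 1) [-x clear] — {connector, heatsink, pcb, retainer, shield}
6. duct@(1, 1) [+x clear] — {connector, duct, heatsink, pcb, retainer, shield}
7. module@(2, 1) [+x clear] — {connector, duct, heatsink, module, pcb, retainer, shield}
8. fan@(3, 1) [-y clear] — {connector, duct, fan, heatsink, module, pcb, retainer, shield}
9. backplane@(0, 1) — -x/-y all obstructed ⇒ blocked

Invalid at step 9 (blocked)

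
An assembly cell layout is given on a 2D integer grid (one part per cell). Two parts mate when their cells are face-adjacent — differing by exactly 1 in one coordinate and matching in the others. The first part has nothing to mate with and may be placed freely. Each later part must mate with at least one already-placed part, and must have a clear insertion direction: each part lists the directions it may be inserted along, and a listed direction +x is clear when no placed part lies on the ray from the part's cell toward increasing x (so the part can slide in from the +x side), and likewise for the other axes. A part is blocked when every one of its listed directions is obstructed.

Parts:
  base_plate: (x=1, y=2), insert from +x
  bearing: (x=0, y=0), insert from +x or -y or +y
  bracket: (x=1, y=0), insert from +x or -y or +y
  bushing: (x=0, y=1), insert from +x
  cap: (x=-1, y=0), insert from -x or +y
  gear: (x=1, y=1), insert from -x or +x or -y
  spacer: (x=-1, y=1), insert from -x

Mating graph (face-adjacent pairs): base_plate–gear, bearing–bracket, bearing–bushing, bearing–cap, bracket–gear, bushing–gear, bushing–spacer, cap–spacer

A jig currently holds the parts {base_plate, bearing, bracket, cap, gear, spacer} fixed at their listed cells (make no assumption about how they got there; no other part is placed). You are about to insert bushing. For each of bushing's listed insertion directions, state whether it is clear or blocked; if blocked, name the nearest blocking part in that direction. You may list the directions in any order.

+x: nearest on ray is gear@(1, 1) ⇒ blocked

+x: blocked by gear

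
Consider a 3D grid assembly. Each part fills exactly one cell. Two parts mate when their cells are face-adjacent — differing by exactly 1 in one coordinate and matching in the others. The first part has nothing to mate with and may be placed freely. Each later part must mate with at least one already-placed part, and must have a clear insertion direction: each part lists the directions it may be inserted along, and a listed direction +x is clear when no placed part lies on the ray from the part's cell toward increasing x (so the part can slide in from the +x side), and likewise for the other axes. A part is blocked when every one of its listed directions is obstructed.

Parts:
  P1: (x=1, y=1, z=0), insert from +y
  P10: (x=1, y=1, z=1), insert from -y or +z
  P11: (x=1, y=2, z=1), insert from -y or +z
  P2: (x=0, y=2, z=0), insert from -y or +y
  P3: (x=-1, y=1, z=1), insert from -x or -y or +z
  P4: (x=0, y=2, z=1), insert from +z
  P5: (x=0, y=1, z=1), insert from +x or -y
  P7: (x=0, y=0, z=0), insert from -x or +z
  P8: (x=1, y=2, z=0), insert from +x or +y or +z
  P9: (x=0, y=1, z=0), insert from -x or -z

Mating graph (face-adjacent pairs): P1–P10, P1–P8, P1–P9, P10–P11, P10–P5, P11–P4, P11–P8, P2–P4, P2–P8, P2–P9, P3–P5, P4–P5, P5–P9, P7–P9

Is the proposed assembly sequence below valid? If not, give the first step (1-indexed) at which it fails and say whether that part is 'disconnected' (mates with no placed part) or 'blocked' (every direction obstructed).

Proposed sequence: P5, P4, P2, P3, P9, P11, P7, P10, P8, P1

1. P5@(0, 1, 1) [+x clear] — {P5}
2. P4@(0, 2, 1) [+z clear] — {P4, P5}
3. P2@(0, 2, 0) [-y clear] — {P2, P4, P5}
4. P3@(-1, 1, 1) [-x clear] — {P2, P3, P4, P5}
5. P9@(0, 1, 0) [-x clear] — {P2, P3, P4, P5, P9}
6. P11@(1, 2, 1) [-y clear] — {P11, P2, P3, P4, P5, P9}
7. P7@(0, 0, 0) [-x clear] — {P11, P2, P3, P4, P5, P7, P9}
8. P10@(1, 1, 1) [-y clear] — {P10, P11, P2, P3, P4, P5, P7, P9}
9. P8@(1, 2, 0) [+x clear] — {P10, P11, P2, P3, P4, P5, P7, P8, P9}
10. P1@(1, 1, 0) — +y all obstructed ⇒ blocked

Invalid at step 10 (blocked)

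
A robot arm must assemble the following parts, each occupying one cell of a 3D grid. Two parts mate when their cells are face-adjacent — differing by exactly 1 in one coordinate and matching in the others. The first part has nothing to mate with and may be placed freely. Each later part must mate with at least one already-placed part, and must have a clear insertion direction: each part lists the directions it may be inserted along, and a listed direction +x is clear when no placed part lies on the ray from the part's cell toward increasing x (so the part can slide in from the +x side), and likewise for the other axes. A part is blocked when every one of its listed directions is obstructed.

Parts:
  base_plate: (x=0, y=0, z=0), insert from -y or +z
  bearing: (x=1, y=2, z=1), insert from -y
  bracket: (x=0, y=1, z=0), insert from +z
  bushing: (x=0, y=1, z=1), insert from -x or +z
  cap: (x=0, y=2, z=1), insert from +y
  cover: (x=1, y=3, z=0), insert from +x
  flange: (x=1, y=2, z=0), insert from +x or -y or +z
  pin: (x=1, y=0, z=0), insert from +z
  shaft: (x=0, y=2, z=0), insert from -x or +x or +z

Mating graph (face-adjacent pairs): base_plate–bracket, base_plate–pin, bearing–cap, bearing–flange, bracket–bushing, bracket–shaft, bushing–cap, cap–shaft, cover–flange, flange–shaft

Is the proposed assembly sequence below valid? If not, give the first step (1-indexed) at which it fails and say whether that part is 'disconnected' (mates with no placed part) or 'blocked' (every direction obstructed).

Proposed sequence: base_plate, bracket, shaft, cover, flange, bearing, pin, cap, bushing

Invalid at step 4 (disconnected)

1. base_plate@(0, 0, 0) [-y clear] — {base_plate}
2. bracket@(0, 1, 0) [+z clear] — {base_plate, bracket}
3. shaft@(0, 2, 0) [-x clear] — {base_plate, bracket, shaft}
4. cover@(1, 3, 0) — no placed neighbour ⇒ disconnected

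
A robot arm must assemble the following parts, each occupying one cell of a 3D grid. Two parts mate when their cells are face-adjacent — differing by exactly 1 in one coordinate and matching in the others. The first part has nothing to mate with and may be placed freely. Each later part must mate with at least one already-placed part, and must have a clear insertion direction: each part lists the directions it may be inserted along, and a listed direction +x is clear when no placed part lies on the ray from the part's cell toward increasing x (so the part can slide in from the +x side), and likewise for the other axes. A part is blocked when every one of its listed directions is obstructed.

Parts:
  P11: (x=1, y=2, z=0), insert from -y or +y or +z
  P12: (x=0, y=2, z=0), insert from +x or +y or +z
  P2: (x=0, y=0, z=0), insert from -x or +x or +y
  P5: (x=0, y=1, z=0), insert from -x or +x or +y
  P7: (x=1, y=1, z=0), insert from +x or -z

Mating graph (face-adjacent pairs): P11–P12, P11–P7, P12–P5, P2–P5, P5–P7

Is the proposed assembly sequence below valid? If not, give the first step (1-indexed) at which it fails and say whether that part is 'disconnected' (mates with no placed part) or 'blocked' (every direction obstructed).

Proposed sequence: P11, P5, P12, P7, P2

Invalid at step 2 (disconnected)

1. P11@(1, 2, 0) [-y clear] — {P11}
2. P5@(0, 1, 0) — no placed neighbour ⇒ disconnected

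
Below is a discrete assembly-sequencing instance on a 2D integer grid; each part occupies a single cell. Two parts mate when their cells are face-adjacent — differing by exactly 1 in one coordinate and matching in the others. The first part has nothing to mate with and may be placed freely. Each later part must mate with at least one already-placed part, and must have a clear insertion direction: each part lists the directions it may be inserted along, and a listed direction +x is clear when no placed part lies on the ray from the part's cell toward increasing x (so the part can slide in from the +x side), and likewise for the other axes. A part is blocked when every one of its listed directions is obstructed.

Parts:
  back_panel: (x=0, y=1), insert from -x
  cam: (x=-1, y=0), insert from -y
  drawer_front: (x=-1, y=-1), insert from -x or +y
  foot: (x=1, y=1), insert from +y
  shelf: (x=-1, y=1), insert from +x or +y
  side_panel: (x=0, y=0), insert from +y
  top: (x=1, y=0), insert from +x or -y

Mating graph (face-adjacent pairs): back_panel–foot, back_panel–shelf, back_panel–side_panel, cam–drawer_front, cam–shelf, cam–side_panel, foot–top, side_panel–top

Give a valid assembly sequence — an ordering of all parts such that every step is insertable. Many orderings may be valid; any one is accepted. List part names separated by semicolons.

foot; top; side_panel; back_panel; shelf; cam; drawer_front

1. foot@(1, 1) [+y clear] — {foot}
2. top@(1, 0) [+x clear] — {foot, top}
3. side_panel@(0, 0) [+y clear] — {foot, side_panel, top}
4. back_panel@(0, 1) [-x clear] — {back_panel, foot, side_panel, top}
5. shelf@(-1, 1) [+y clear] — {back_panel, foot, shelf, side_panel, top}
6. cam@(-1, 0) [-y clear] — {back_panel, cam, foot, shelf, side_panel, top}
7. drawer_front@(-1, -1) [-x clear] — {back_panel, cam, drawer_front, foot, shelf, side_panel, top}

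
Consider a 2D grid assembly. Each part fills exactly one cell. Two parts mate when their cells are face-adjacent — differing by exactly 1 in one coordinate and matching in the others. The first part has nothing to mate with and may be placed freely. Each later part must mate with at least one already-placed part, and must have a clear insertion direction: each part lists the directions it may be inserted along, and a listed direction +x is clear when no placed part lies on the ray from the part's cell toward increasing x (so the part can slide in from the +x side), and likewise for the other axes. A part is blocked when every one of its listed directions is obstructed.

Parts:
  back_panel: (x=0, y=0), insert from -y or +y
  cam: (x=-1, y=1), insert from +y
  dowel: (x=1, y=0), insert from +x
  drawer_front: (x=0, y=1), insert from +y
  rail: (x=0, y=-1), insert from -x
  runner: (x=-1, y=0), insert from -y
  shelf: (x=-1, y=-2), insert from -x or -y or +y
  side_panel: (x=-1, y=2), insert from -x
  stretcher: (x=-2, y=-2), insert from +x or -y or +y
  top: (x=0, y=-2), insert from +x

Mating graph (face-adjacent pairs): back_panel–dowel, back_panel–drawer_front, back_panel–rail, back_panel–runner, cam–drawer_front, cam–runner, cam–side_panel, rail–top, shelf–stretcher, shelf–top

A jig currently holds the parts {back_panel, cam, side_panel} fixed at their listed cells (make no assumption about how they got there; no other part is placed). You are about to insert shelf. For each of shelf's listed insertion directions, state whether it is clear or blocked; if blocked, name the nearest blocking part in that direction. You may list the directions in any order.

+y: blocked by cam; -x: clear; -y: clear

-x: ray from shelf(-1, -2) has no placed part ⇒ clear
-y: ray from shelf(-1, -2) has no placed part ⇒ clear
+y: nearest on ray is cam@(-1, 1) ⇒ blocked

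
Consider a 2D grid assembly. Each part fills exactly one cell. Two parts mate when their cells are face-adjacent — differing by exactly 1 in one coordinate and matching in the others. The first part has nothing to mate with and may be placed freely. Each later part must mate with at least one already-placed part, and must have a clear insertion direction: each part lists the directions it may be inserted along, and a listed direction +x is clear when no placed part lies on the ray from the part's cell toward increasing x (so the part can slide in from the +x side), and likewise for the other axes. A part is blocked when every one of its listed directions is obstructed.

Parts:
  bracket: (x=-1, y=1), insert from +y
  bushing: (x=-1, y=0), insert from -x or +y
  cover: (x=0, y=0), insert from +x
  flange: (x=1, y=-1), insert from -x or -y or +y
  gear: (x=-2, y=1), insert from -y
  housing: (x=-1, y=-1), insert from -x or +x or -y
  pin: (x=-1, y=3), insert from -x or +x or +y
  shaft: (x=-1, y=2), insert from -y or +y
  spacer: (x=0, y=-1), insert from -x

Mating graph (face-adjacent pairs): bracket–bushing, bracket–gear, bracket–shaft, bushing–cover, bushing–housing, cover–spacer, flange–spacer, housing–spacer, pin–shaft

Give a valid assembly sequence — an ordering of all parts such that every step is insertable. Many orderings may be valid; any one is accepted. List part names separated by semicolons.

1. flange@(1, -1) [-x clear] — {flange}
2. spacer@(0, -1) [-x clear] — {flange, spacer}
3. cover@(0, 0) [+x clear] — {cover, flange, spacer}
4. bushing@(-1, 0) [-x clear] — {bushing, cover, flange, spacer}
5. bracket@(-1, 1) [+y clear] — {bracket, bushing, cover, flange, spacer}
6. shaft@(-1, 2) [+y clear] — {bracket, bushing, cover, flange, shaft, spacer}
7. gear@(-2, 1) [-y clear] — {bracket, bushing, cover, flange, gear, shaft, spacer}
8. pin@(-1, 3) [-x clear] — {bracket, bushing, cover, flange, gear, pin, shaft, spacer}
9. housing@(-1, -1) [-x clear] — {bracket, bushing, cover, flange, gear, housing, pin, shaft, spacer}

flange; spacer; cover; bushing; bracket; shaft; gear; pin; housing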